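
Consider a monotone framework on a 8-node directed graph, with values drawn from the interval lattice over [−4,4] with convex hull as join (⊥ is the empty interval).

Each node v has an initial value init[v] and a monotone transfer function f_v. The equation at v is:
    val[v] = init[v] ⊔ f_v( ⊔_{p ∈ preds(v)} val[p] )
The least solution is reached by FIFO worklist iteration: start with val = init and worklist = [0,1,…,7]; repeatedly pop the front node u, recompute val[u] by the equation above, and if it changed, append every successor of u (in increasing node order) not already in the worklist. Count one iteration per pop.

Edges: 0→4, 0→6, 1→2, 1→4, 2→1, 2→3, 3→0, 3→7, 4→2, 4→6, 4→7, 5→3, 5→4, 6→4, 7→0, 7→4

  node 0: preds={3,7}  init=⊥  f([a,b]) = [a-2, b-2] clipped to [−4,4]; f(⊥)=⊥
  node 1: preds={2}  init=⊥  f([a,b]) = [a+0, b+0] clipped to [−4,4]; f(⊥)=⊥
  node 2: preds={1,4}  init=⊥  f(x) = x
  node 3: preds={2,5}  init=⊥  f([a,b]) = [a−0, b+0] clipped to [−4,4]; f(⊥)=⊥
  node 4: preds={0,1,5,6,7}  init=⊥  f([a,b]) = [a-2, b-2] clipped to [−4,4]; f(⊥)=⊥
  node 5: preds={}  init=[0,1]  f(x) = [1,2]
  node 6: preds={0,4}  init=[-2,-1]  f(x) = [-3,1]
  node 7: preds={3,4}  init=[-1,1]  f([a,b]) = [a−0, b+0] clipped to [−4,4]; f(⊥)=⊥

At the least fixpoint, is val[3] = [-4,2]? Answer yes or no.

yes

Iteration log — 24 steps:
  step 1. node 0  ⊔preds=[-1,1]  new=[-3,-1]  old=⊥  +wl: 
  step 2. node 1  ⊔preds=⊥  new=⊥  stable
  step 3. node 2  ⊔preds=⊥  new=⊥  stable
  step 4. node 3  ⊔preds=[0,1]  new=[0,1]  old=⊥  +wl: 0
  step 5. node 4  ⊔preds=[-3,1]  new=[-4,-1]  old=⊥  +wl: 2
  step 6. node 5  ⊔preds=⊥  new=[0,2]  old=[0,1]  +wl: 3,4
  step 7. node 6  ⊔preds=[-4,-1]  new=[-3,1]  old=[-2,-1]  +wl: 
  step 8. node 7  ⊔preds=[-4,1]  new=[-4,1]  old=[-1,1]  +wl: 
  step 9. node 0  ⊔preds=[-4,1]  new=[-4,-1]  old=[-3,-1]  +wl: 6
  step 10. node 2  ⊔preds=[-4,-1]  new=[-4,-1]  old=⊥  +wl: 1
  step 11. node 3  ⊔preds=[-4,2]  new=[-4,2]  old=[0,1]  +wl: 0,7
  step 12. node 4  ⊔preds=[-4,2]  new=[-4,0]  old=[-4,-1]  +wl: 2
  step 13. node 6  ⊔preds=[-4,0]  new=[-3,1]  stable
  step 14. node 1  ⊔preds=[-4,-1]  new=[-4,-1]  old=⊥  +wl: 4
  step 15. node 0  ⊔preds=[-4,2]  new=[-4,0]  old=[-4,-1]  +wl: 6
  step 16. node 7  ⊔preds=[-4,2]  new=[-4,2]  old=[-4,1]  +wl: 0
  step 17. node 2  ⊔preds=[-4,0]  new=[-4,0]  old=[-4,-1]  +wl: 1,3
  step 18. node 4  ⊔preds=[-4,2]  new=[-4,0]  stable
  step 19. node 6  ⊔preds=[-4,0]  new=[-3,1]  stable
  step 20. node 0  ⊔preds=[-4,2]  new=[-4,0]  stable
  step 21. node 1  ⊔preds=[-4,0]  new=[-4,0]  old=[-4,-1]  +wl: 2,4
  step 22. node 3  ⊔preds=[-4,2]  new=[-4,2]  stable
  step 23. node 2  ⊔preds=[-4,0]  new=[-4,0]  stable
  step 24. node 4  ⊔preds=[-4,2]  new=[-4,0]  stable

Least fixpoint reached:
  node 0: [-4,0]
  node 1: [-4,0]
  node 2: [-4,0]
  node 3: [-4,2]
  node 4: [-4,0]
  node 5: [0,2]
  node 6: [-3,1]
  node 7: [-4,2]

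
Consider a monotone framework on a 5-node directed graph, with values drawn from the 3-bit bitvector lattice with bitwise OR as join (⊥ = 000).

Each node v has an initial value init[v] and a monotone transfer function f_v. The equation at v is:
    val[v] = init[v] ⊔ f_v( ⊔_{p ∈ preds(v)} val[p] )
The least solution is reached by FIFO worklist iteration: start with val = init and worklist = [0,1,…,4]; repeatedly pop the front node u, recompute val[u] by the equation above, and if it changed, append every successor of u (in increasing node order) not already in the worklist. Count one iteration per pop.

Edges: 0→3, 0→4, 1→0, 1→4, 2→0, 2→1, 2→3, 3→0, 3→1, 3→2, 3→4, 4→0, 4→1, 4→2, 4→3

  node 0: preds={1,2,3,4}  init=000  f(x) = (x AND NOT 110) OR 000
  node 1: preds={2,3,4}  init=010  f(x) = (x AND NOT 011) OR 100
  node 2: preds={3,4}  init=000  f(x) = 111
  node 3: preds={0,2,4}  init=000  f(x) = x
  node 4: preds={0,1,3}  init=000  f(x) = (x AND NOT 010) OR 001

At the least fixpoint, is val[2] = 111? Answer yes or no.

Trace (10 dequeues):
  [1] u=0 | in 010 | out 000 | ==
  [2] u=1 | in 000 | out 110 | prev 010 | push {0}
  [3] u=2 | in 000 | out 111 | prev 000 | push {1}
  [4] u=3 | in 111 | out 111 | prev 000 | push {2}
  [5] u=4 | in 111 | out 101 | prev 000 | push {3}
  [6] u=0 | in 111 | out 001 | prev 000 | push {4}
  [7] u=1 | in 111 | out 110 | ==
  [8] u=2 | in 111 | out 111 | ==
  [9] u=3 | in 111 | out 111 | ==
  [10] u=4 | in 111 | out 101 | ==

Converged values:
  [0] 001
  [1] 110
  [2] 111
  [3] 111
  [4] 101

yes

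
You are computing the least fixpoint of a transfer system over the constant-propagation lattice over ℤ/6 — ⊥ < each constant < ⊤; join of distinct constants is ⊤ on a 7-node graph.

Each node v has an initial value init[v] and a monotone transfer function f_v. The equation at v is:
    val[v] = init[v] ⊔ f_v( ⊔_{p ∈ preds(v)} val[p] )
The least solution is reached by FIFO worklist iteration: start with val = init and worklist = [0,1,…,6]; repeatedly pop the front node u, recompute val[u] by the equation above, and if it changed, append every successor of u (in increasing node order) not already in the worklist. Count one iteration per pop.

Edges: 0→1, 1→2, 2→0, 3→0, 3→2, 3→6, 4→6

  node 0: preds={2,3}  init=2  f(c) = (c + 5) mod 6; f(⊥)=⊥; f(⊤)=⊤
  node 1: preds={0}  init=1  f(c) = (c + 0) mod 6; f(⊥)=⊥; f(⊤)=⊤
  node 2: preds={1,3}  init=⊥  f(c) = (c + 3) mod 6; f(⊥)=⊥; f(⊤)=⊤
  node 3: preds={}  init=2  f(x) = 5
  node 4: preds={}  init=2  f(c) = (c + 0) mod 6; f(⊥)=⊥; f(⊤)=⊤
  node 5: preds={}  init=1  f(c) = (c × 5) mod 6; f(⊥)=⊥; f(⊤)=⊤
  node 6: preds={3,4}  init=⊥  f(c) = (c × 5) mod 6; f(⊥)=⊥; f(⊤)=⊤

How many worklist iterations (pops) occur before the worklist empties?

9

Worklist (9 pops):
  #1 pop 0: in=2 → ⊤ (was 2); enqueue []
  #2 pop 1: in=⊤ → ⊤ (was 1); enqueue []
  #3 pop 2: in=⊤ → ⊤ (was ⊥); enqueue [0]
  #4 pop 3: in=⊥ → ⊤ (was 2); enqueue [2]
  #5 pop 4: in=⊥ → 2 (no change)
  #6 pop 5: in=⊥ → 1 (no change)
  #7 pop 6: in=⊤ → ⊤ (was ⊥); enqueue []
  #8 pop 0: in=⊤ → ⊤ (no change)
  #9 pop 2: in=⊤ → ⊤ (no change)

Fixpoint:
  val[0] = ⊤
  val[1] = ⊤
  val[2] = ⊤
  val[3] = ⊤
  val[4] = 2
  val[5] = 1
  val[6] = ⊤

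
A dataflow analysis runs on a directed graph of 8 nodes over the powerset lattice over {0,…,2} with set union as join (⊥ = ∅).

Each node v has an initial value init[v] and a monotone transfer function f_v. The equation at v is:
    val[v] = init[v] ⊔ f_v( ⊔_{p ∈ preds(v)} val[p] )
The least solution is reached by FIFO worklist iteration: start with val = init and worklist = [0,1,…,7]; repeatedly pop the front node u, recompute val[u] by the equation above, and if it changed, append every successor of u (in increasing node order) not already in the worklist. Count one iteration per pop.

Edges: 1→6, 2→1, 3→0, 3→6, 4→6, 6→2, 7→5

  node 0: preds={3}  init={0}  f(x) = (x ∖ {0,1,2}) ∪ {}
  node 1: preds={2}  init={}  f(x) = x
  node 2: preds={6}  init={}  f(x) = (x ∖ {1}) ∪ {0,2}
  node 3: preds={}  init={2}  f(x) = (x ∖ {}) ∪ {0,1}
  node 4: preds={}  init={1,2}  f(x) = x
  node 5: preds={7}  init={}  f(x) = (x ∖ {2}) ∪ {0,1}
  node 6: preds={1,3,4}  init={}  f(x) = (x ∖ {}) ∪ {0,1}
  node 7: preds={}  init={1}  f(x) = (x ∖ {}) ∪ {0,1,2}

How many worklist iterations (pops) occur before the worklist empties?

Worklist (13 pops):
  #1 pop 0: in={2} → {0} (no change)
  #2 pop 1: in={} → {} (no change)
  #3 pop 2: in={} → {0,2} (was {}); enqueue [1]
  #4 pop 3: in={} → {0,1,2} (was {2}); enqueue [0]
  #5 pop 4: in={} → {1,2} (no change)
  #6 pop 5: in={1} → {0,1} (was {}); enqueue []
  #7 pop 6: in={0,1,2} → {0,1,2} (was {}); enqueue [2]
  #8 pop 7: in={} → {0,1,2} (was {1}); enqueue [5]
  #9 pop 1: in={0,2} → {0,2} (was {}); enqueue [6]
  #10 pop 0: in={0,1,2} → {0} (no change)
  #11 pop 2: in={0,1,2} → {0,2} (no change)
  #12 pop 5: in={0,1,2} → {0,1} (no change)
  #13 pop 6: in={0,1,2} → {0,1,2} (no change)

Fixpoint:
  val[0] = {0}
  val[1] = {0,2}
  val[2] = {0,2}
  val[3] = {0,1,2}
  val[4] = {1,2}
  val[5] = {0,1}
  val[6] = {0,1,2}
  val[7] = {0,1,2}

13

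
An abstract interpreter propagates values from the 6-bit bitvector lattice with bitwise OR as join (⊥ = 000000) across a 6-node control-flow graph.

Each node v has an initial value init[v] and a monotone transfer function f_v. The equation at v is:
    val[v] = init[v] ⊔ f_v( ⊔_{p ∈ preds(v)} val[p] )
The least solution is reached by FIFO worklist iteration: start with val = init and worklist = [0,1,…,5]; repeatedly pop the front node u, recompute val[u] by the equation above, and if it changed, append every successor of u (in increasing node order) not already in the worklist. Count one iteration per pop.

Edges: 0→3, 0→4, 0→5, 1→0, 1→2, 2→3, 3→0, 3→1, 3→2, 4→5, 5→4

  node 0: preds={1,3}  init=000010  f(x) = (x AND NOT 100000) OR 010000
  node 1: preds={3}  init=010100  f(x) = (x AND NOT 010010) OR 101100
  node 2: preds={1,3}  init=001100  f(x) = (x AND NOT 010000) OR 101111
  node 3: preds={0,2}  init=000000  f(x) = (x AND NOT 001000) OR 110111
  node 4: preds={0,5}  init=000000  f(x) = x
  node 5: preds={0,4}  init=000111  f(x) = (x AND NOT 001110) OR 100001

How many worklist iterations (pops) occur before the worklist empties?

13

Worklist (13 pops):
  #1 pop 0: in=010100 → 010110 (was 000010); enqueue []
  #2 pop 1: in=000000 → 111100 (was 010100); enqueue [0]
  #3 pop 2: in=111100 → 101111 (was 001100); enqueue []
  #4 pop 3: in=111111 → 110111 (was 000000); enqueue [1,2]
  #5 pop 4: in=010111 → 010111 (was 000000); enqueue []
  #6 pop 5: in=010111 → 110111 (was 000111); enqueue [4]
  #7 pop 0: in=111111 → 011111 (was 010110); enqueue [3,5]
  #8 pop 1: in=110111 → 111101 (was 111100); enqueue [0]
  #9 pop 2: in=111111 → 101111 (no change)
  #10 pop 4: in=111111 → 111111 (was 010111); enqueue []
  #11 pop 3: in=111111 → 110111 (no change)
  #12 pop 5: in=111111 → 110111 (no change)
  #13 pop 0: in=111111 → 011111 (no change)

Fixpoint:
  val[0] = 011111
  val[1] = 111101
  val[2] = 101111
  val[3] = 110111
  val[4] = 111111
  val[5] = 110111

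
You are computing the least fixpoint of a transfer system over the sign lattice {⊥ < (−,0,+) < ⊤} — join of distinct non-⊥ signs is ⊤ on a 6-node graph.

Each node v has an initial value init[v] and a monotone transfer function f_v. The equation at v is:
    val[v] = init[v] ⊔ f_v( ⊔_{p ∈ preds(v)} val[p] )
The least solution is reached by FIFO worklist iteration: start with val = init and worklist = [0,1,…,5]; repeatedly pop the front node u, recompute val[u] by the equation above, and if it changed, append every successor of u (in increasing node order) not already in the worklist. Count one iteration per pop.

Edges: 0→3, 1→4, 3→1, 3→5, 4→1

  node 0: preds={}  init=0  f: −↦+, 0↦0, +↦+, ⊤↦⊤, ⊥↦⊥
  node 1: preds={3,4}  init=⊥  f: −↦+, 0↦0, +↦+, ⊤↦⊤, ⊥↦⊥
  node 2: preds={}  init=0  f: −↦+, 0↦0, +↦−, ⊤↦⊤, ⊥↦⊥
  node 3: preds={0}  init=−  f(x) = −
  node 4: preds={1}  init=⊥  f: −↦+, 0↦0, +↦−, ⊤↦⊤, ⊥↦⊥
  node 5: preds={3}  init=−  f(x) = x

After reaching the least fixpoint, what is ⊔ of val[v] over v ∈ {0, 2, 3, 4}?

⊤

Iteration log — 7 steps:
  step 1. node 0  ⊔preds=⊥  new=0  stable
  step 2. node 1  ⊔preds=−  new=+  old=⊥  +wl: 
  step 3. node 2  ⊔preds=⊥  new=0  stable
  step 4. node 3  ⊔preds=0  new=−  stable
  step 5. node 4  ⊔preds=+  new=−  old=⊥  +wl: 1
  step 6. node 5  ⊔preds=−  new=−  stable
  step 7. node 1  ⊔preds=−  new=+  stable

Least fixpoint reached:
  node 0: 0
  node 1: +
  node 2: 0
  node 3: −
  node 4: −
  node 5: −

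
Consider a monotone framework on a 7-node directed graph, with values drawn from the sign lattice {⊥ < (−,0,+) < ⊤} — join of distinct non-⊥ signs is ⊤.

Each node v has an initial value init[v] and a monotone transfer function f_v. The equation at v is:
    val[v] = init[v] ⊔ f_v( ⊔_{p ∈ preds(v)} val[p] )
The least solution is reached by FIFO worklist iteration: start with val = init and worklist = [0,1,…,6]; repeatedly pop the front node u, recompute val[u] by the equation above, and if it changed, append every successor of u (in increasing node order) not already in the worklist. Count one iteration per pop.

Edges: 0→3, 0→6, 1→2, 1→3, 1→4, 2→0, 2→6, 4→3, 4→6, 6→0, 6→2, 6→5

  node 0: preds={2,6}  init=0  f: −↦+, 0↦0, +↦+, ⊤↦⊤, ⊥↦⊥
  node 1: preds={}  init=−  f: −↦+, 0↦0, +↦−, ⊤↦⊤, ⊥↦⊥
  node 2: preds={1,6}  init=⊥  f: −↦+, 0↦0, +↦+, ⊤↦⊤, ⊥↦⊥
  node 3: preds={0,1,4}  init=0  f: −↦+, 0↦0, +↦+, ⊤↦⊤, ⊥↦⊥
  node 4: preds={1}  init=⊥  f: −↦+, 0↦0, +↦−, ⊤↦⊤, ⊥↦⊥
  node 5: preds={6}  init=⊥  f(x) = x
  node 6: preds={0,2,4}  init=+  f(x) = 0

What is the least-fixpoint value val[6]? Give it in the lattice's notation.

⊤

Worklist (11 pops):
  #1 pop 0: in=+ → ⊤ (was 0); enqueue []
  #2 pop 1: in=⊥ → − (no change)
  #3 pop 2: in=⊤ → ⊤ (was ⊥); enqueue [0]
  #4 pop 3: in=⊤ → ⊤ (was 0); enqueue []
  #5 pop 4: in=− → + (was ⊥); enqueue [3]
  #6 pop 5: in=+ → + (was ⊥); enqueue []
  #7 pop 6: in=⊤ → ⊤ (was +); enqueue [2,5]
  #8 pop 0: in=⊤ → ⊤ (no change)
  #9 pop 3: in=⊤ → ⊤ (no change)
  #10 pop 2: in=⊤ → ⊤ (no change)
  #11 pop 5: in=⊤ → ⊤ (was +); enqueue []

Fixpoint:
  val[0] = ⊤
  val[1] = −
  val[2] = ⊤
  val[3] = ⊤
  val[4] = +
  val[5] = ⊤
  val[6] = ⊤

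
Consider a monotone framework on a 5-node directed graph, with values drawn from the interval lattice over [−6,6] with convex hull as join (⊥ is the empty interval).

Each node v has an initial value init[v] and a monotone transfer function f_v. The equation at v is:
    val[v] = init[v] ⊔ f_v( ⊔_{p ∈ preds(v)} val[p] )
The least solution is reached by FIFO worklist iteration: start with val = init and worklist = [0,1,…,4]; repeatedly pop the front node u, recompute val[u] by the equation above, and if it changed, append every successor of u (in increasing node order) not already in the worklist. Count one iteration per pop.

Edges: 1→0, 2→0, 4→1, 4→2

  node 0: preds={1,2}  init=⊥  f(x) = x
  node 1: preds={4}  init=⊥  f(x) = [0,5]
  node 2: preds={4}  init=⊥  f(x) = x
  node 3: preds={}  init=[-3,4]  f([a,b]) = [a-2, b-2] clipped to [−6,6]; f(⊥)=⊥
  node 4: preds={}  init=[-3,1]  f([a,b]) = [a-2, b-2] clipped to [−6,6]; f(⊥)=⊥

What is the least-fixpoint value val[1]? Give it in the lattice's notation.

Worklist (6 pops):
  #1 pop 0: in=⊥ → ⊥ (no change)
  #2 pop 1: in=[-3,1] → [0,5] (was ⊥); enqueue [0]
  #3 pop 2: in=[-3,1] → [-3,1] (was ⊥); enqueue []
  #4 pop 3: in=⊥ → [-3,4] (no change)
  #5 pop 4: in=⊥ → [-3,1] (no change)
  #6 pop 0: in=[-3,5] → [-3,5] (was ⊥); enqueue []

Fixpoint:
  val[0] = [-3,5]
  val[1] = [0,5]
  val[2] = [-3,1]
  val[3] = [-3,4]
  val[4] = [-3,1]

[0,5]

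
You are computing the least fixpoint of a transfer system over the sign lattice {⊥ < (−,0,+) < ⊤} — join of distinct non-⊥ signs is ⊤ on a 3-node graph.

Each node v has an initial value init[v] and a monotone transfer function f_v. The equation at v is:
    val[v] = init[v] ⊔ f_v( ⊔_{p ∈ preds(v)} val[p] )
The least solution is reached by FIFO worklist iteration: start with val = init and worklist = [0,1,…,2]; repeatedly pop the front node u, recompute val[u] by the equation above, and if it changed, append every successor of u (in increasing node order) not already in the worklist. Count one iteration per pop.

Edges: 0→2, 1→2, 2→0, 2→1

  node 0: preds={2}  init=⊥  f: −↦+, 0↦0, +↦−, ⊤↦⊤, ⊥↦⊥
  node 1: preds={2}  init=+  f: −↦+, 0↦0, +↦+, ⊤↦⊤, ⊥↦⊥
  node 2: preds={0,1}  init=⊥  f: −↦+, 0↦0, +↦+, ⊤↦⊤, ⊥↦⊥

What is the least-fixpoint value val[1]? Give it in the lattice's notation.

⊤

Trace (9 dequeues):
  [1] u=0 | in ⊥ | out ⊥ | ==
  [2] u=1 | in ⊥ | out + | ==
  [3] u=2 | in + | out + | prev ⊥ | push {0,1}
  [4] u=0 | in + | out − | prev ⊥ | push {2}
  [5] u=1 | in + | out + | ==
  [6] u=2 | in ⊤ | out ⊤ | prev + | push {0,1}
  [7] u=0 | in ⊤ | out ⊤ | prev − | push {2}
  [8] u=1 | in ⊤ | out ⊤ | prev + | push {}
  [9] u=2 | in ⊤ | out ⊤ | ==

Converged values:
  [0] ⊤
  [1] ⊤
  [2] ⊤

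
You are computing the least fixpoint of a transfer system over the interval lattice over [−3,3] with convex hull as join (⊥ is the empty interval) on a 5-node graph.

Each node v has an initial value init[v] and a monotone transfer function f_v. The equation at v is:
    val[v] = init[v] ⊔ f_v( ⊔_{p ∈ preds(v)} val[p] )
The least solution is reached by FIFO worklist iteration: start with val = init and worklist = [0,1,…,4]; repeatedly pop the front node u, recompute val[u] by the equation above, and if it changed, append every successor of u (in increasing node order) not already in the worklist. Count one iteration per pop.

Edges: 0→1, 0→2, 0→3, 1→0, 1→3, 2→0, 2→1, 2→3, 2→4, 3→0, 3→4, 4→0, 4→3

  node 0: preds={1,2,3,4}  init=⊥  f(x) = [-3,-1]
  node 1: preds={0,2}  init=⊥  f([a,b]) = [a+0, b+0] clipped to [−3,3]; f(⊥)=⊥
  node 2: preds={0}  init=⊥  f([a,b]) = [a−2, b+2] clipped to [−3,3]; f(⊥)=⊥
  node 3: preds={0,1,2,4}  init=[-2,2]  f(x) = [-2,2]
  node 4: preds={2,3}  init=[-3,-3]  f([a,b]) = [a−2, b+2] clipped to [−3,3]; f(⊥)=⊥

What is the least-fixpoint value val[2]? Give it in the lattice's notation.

[-3,1]

Iteration log — 9 steps:
  step 1. node 0  ⊔preds=[-3,2]  new=[-3,-1]  old=⊥  +wl: 
  step 2. node 1  ⊔preds=[-3,-1]  new=[-3,-1]  old=⊥  +wl: 0
  step 3. node 2  ⊔preds=[-3,-1]  new=[-3,1]  old=⊥  +wl: 1
  step 4. node 3  ⊔preds=[-3,1]  new=[-2,2]  stable
  step 5. node 4  ⊔preds=[-3,2]  new=[-3,3]  old=[-3,-3]  +wl: 3
  step 6. node 0  ⊔preds=[-3,3]  new=[-3,-1]  stable
  step 7. node 1  ⊔preds=[-3,1]  new=[-3,1]  old=[-3,-1]  +wl: 0
  step 8. node 3  ⊔preds=[-3,3]  new=[-2,2]  stable
  step 9. node 0  ⊔preds=[-3,3]  new=[-3,-1]  stable

Least fixpoint reached:
  node 0: [-3,-1]
  node 1: [-3,1]
  node 2: [-3,1]
  node 3: [-2,2]
  node 4: [-3,3]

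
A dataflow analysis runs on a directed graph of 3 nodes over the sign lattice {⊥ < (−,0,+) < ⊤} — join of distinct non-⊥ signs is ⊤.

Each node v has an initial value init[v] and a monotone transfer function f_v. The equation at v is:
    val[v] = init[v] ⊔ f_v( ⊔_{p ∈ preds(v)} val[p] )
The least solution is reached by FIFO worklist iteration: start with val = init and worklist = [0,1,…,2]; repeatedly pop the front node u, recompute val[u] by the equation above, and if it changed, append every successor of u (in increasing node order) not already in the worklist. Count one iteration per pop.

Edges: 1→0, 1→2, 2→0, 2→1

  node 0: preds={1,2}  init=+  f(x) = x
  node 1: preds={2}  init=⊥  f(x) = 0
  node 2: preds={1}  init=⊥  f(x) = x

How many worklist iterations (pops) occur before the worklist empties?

Trace (5 dequeues):
  [1] u=0 | in ⊥ | out + | ==
  [2] u=1 | in ⊥ | out 0 | prev ⊥ | push {0}
  [3] u=2 | in 0 | out 0 | prev ⊥ | push {1}
  [4] u=0 | in 0 | out ⊤ | prev + | push {}
  [5] u=1 | in 0 | out 0 | ==

Converged values:
  [0] ⊤
  [1] 0
  [2] 0

5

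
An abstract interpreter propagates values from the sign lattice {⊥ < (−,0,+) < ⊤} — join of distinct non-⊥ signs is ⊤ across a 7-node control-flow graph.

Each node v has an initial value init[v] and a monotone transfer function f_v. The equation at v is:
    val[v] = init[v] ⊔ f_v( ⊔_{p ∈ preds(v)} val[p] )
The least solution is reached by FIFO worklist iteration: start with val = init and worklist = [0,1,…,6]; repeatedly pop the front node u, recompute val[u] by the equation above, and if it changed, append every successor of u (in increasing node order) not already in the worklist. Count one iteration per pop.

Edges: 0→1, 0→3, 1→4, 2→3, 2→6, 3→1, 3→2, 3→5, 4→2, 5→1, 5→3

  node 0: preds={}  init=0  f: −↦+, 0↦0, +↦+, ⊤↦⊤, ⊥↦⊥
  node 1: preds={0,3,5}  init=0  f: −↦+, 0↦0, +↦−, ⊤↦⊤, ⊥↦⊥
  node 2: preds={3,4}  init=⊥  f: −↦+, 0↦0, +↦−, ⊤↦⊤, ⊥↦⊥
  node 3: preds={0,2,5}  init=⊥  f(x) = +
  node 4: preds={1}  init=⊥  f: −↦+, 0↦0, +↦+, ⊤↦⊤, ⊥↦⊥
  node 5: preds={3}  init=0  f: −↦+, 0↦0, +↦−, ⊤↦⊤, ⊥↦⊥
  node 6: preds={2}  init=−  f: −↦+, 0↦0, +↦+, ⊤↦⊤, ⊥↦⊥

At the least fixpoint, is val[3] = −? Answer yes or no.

Iteration log — 13 steps:
  step 1. node 0  ⊔preds=⊥  new=0  stable
  step 2. node 1  ⊔preds=0  new=0  stable
  step 3. node 2  ⊔preds=⊥  new=⊥  stable
  step 4. node 3  ⊔preds=0  new=+  old=⊥  +wl: 1,2
  step 5. node 4  ⊔preds=0  new=0  old=⊥  +wl: 
  step 6. node 5  ⊔preds=+  new=⊤  old=0  +wl: 3
  step 7. node 6  ⊔preds=⊥  new=−  stable
  step 8. node 1  ⊔preds=⊤  new=⊤  old=0  +wl: 4
  step 9. node 2  ⊔preds=⊤  new=⊤  old=⊥  +wl: 6
  step 10. node 3  ⊔preds=⊤  new=+  stable
  step 11. node 4  ⊔preds=⊤  new=⊤  old=0  +wl: 2
  step 12. node 6  ⊔preds=⊤  new=⊤  old=−  +wl: 
  step 13. node 2  ⊔preds=⊤  new=⊤  stable

Least fixpoint reached:
  node 0: 0
  node 1: ⊤
  node 2: ⊤
  node 3: +
  node 4: ⊤
  node 5: ⊤
  node 6: ⊤

no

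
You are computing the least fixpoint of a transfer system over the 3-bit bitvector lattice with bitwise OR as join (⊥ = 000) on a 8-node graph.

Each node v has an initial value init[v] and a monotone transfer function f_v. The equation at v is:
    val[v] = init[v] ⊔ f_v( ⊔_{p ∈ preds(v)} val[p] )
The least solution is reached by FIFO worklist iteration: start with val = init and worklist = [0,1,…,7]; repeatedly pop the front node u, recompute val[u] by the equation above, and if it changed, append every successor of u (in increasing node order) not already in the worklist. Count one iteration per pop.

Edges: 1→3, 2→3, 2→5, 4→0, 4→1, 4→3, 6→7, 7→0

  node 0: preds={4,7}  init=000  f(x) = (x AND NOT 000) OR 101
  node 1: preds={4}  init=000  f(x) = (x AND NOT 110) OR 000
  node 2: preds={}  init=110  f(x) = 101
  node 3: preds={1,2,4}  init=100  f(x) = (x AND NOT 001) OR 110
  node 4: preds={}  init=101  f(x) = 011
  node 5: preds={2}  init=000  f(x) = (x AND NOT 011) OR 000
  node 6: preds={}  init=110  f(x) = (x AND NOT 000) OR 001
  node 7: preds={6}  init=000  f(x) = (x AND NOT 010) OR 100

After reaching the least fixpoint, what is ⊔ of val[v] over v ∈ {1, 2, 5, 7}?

111

Trace (11 dequeues):
  [1] u=0 | in 101 | out 101 | prev 000 | push {}
  [2] u=1 | in 101 | out 001 | prev 000 | push {}
  [3] u=2 | in 000 | out 111 | prev 110 | push {}
  [4] u=3 | in 111 | out 110 | prev 100 | push {}
  [5] u=4 | in 000 | out 111 | prev 101 | push {0,1,3}
  [6] u=5 | in 111 | out 100 | prev 000 | push {}
  [7] u=6 | in 000 | out 111 | prev 110 | push {}
  [8] u=7 | in 111 | out 101 | prev 000 | push {}
  [9] u=0 | in 111 | out 111 | prev 101 | push {}
  [10] u=1 | in 111 | out 001 | ==
  [11] u=3 | in 111 | out 110 | ==

Converged values:
  [0] 111
  [1] 001
  [2] 111
  [3] 110
  [4] 111
  [5] 100
  [6] 111
  [7] 101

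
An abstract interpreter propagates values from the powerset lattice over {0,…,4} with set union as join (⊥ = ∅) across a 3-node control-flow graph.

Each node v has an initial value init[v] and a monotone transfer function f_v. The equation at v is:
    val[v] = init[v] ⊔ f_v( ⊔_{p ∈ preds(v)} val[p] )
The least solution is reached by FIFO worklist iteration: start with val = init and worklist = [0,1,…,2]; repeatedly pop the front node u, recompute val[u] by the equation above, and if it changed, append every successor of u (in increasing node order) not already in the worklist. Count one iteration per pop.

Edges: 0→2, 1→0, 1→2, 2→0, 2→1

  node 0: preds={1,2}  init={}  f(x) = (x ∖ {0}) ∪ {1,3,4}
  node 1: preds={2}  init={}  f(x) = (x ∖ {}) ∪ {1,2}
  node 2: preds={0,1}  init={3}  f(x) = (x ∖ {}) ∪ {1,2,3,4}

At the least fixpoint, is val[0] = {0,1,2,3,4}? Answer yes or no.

no

Worklist (7 pops):
  #1 pop 0: in={3} → {1,3,4} (was {}); enqueue []
  #2 pop 1: in={3} → {1,2,3} (was {}); enqueue [0]
  #3 pop 2: in={1,2,3,4} → {1,2,3,4} (was {3}); enqueue [1]
  #4 pop 0: in={1,2,3,4} → {1,2,3,4} (was {1,3,4}); enqueue [2]
  #5 pop 1: in={1,2,3,4} → {1,2,3,4} (was {1,2,3}); enqueue [0]
  #6 pop 2: in={1,2,3,4} → {1,2,3,4} (no change)
  #7 pop 0: in={1,2,3,4} → {1,2,3,4} (no change)

Fixpoint:
  val[0] = {1,2,3,4}
  val[1] = {1,2,3,4}
  val[2] = {1,2,3,4}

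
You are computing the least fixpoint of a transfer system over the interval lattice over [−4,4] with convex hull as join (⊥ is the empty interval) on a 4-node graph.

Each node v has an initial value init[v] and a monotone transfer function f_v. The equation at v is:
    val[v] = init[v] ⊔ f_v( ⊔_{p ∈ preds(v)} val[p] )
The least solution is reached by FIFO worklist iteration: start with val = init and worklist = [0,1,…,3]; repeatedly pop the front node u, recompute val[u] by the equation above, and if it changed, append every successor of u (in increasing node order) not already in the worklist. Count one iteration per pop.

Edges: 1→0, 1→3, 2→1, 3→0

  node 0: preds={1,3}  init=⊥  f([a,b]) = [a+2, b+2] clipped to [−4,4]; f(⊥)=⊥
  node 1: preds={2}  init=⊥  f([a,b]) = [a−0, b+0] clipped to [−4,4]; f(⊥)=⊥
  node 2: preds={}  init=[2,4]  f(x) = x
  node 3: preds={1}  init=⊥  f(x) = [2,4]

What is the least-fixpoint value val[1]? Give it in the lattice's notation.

Trace (5 dequeues):
  [1] u=0 | in ⊥ | out ⊥ | ==
  [2] u=1 | in [2,4] | out [2,4] | prev ⊥ | push {0}
  [3] u=2 | in ⊥ | out [2,4] | ==
  [4] u=3 | in [2,4] | out [2,4] | prev ⊥ | push {}
  [5] u=0 | in [2,4] | out [4,4] | prev ⊥ | push {}

Converged values:
  [0] [4,4]
  [1] [2,4]
  [2] [2,4]
  [3] [2,4]

[2,4]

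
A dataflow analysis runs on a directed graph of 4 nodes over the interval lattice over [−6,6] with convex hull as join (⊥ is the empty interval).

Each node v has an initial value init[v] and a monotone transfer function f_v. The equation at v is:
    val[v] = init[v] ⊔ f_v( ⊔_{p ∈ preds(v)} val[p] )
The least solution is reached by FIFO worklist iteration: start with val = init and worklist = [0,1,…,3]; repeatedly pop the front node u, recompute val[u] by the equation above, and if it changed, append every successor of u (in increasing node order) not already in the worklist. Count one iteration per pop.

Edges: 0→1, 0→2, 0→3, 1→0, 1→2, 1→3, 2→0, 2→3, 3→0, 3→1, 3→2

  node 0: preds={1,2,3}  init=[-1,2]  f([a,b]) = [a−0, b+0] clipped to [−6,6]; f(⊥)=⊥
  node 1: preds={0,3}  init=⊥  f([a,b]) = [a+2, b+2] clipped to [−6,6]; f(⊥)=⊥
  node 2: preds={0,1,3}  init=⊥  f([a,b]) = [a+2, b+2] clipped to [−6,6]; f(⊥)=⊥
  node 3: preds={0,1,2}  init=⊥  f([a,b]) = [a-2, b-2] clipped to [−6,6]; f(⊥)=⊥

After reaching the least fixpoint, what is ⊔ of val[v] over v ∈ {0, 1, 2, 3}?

Worklist (17 pops):
  #1 pop 0: in=⊥ → [-1,2] (no change)
  #2 pop 1: in=[-1,2] → [1,4] (was ⊥); enqueue [0]
  #3 pop 2: in=[-1,4] → [1,6] (was ⊥); enqueue []
  #4 pop 3: in=[-1,6] → [-3,4] (was ⊥); enqueue [1,2]
  #5 pop 0: in=[-3,6] → [-3,6] (was [-1,2]); enqueue [3]
  #6 pop 1: in=[-3,6] → [-1,6] (was [1,4]); enqueue [0]
  #7 pop 2: in=[-3,6] → [-1,6] (was [1,6]); enqueue []
  #8 pop 3: in=[-3,6] → [-5,4] (was [-3,4]); enqueue [1,2]
  #9 pop 0: in=[-5,6] → [-5,6] (was [-3,6]); enqueue [3]
  #10 pop 1: in=[-5,6] → [-3,6] (was [-1,6]); enqueue [0]
  #11 pop 2: in=[-5,6] → [-3,6] (was [-1,6]); enqueue []
  #12 pop 3: in=[-5,6] → [-6,4] (was [-5,4]); enqueue [1,2]
  #13 pop 0: in=[-6,6] → [-6,6] (was [-5,6]); enqueue [3]
  #14 pop 1: in=[-6,6] → [-4,6] (was [-3,6]); enqueue [0]
  #15 pop 2: in=[-6,6] → [-4,6] (was [-3,6]); enqueue []
  #16 pop 3: in=[-6,6] → [-6,4] (no change)
  #17 pop 0: in=[-6,6] → [-6,6] (no change)

Fixpoint:
  val[0] = [-6,6]
  val[1] = [-4,6]
  val[2] = [-4,6]
  val[3] = [-6,4]

[-6,6]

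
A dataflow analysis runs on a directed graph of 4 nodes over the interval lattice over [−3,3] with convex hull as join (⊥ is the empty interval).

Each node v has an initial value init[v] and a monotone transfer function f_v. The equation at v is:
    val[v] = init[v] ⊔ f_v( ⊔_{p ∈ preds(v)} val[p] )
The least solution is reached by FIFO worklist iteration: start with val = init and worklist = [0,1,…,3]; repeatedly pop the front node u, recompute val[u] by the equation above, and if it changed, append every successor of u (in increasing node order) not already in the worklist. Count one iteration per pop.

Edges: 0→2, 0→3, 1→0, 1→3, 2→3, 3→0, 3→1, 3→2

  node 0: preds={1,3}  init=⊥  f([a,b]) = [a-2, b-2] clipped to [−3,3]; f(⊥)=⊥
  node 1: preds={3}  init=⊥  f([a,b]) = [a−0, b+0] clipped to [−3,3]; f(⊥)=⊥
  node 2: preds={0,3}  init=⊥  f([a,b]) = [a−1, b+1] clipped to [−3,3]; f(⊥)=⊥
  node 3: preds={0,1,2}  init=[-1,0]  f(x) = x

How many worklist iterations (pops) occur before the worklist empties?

17

Iteration log — 17 steps:
  step 1. node 0  ⊔preds=[-1,0]  new=[-3,-2]  old=⊥  +wl: 
  step 2. node 1  ⊔preds=[-1,0]  new=[-1,0]  old=⊥  +wl: 0
  step 3. node 2  ⊔preds=[-3,0]  new=[-3,1]  old=⊥  +wl: 
  step 4. node 3  ⊔preds=[-3,1]  new=[-3,1]  old=[-1,0]  +wl: 1,2
  step 5. node 0  ⊔preds=[-3,1]  new=[-3,-1]  old=[-3,-2]  +wl: 3
  step 6. node 1  ⊔preds=[-3,1]  new=[-3,1]  old=[-1,0]  +wl: 0
  step 7. node 2  ⊔preds=[-3,1]  new=[-3,2]  old=[-3,1]  +wl: 
  step 8. node 3  ⊔preds=[-3,2]  new=[-3,2]  old=[-3,1]  +wl: 1,2
  step 9. node 0  ⊔preds=[-3,2]  new=[-3,0]  old=[-3,-1]  +wl: 3
  step 10. node 1  ⊔preds=[-3,2]  new=[-3,2]  old=[-3,1]  +wl: 0
  step 11. node 2  ⊔preds=[-3,2]  new=[-3,3]  old=[-3,2]  +wl: 
  step 12. node 3  ⊔preds=[-3,3]  new=[-3,3]  old=[-3,2]  +wl: 1,2
  step 13. node 0  ⊔preds=[-3,3]  new=[-3,1]  old=[-3,0]  +wl: 3
  step 14. node 1  ⊔preds=[-3,3]  new=[-3,3]  old=[-3,2]  +wl: 0
  step 15. node 2  ⊔preds=[-3,3]  new=[-3,3]  stable
  step 16. node 3  ⊔preds=[-3,3]  new=[-3,3]  stable
  step 17. node 0  ⊔preds=[-3,3]  new=[-3,1]  stable

Least fixpoint reached:
  node 0: [-3,1]
  node 1: [-3,3]
  node 2: [-3,3]
  node 3: [-3,3]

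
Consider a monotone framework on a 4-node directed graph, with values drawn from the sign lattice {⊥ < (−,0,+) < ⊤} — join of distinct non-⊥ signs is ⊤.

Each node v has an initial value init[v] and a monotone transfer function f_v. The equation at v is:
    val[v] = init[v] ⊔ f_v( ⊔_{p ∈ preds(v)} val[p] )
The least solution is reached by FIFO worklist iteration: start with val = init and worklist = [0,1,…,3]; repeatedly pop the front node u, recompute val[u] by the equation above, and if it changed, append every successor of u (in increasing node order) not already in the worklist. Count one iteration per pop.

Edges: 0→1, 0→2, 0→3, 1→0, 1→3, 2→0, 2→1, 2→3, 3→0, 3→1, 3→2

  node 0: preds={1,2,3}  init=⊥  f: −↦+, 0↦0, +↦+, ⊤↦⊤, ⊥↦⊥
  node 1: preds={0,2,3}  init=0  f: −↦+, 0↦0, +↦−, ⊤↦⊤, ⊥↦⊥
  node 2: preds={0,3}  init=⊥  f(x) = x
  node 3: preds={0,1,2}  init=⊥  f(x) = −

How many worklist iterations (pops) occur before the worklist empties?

Iteration log — 10 steps:
  step 1. node 0  ⊔preds=0  new=0  old=⊥  +wl: 
  step 2. node 1  ⊔preds=0  new=0  stable
  step 3. node 2  ⊔preds=0  new=0  old=⊥  +wl: 0,1
  step 4. node 3  ⊔preds=0  new=−  old=⊥  +wl: 2
  step 5. node 0  ⊔preds=⊤  new=⊤  old=0  +wl: 3
  step 6. node 1  ⊔preds=⊤  new=⊤  old=0  +wl: 0
  step 7. node 2  ⊔preds=⊤  new=⊤  old=0  +wl: 1
  step 8. node 3  ⊔preds=⊤  new=−  stable
  step 9. node 0  ⊔preds=⊤  new=⊤  stable
  step 10. node 1  ⊔preds=⊤  new=⊤  stable

Least fixpoint reached:
  node 0: ⊤
  node 1: ⊤
  node 2: ⊤
  node 3: −

10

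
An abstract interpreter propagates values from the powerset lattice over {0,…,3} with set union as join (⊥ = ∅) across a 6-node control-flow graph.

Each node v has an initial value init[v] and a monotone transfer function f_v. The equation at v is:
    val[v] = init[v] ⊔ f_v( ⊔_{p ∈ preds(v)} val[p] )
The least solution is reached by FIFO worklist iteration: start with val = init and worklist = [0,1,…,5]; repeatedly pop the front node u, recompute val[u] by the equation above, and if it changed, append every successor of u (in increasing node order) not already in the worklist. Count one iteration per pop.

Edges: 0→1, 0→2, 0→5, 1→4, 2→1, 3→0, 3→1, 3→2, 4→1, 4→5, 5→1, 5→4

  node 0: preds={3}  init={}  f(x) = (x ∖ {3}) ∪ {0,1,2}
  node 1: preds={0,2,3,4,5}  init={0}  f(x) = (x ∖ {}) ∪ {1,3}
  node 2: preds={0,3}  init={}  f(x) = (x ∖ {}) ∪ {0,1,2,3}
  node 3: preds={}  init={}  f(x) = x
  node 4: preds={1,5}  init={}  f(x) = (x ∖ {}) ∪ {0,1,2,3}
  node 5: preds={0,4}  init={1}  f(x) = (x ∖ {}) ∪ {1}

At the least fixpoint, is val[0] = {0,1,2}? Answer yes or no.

yes

Iteration log — 8 steps:
  step 1. node 0  ⊔preds={}  new={0,1,2}  old={}  +wl: 
  step 2. node 1  ⊔preds={0,1,2}  new={0,1,2,3}  old={0}  +wl: 
  step 3. node 2  ⊔preds={0,1,2}  new={0,1,2,3}  old={}  +wl: 1
  step 4. node 3  ⊔preds={}  new={}  stable
  step 5. node 4  ⊔preds={0,1,2,3}  new={0,1,2,3}  old={}  +wl: 
  step 6. node 5  ⊔preds={0,1,2,3}  new={0,1,2,3}  old={1}  +wl: 4
  step 7. node 1  ⊔preds={0,1,2,3}  new={0,1,2,3}  stable
  step 8. node 4  ⊔preds={0,1,2,3}  new={0,1,2,3}  stable

Least fixpoint reached:
  node 0: {0,1,2}
  node 1: {0,1,2,3}
  node 2: {0,1,2,3}
  node 3: {}
  node 4: {0,1,2,3}
  node 5: {0,1,2,3}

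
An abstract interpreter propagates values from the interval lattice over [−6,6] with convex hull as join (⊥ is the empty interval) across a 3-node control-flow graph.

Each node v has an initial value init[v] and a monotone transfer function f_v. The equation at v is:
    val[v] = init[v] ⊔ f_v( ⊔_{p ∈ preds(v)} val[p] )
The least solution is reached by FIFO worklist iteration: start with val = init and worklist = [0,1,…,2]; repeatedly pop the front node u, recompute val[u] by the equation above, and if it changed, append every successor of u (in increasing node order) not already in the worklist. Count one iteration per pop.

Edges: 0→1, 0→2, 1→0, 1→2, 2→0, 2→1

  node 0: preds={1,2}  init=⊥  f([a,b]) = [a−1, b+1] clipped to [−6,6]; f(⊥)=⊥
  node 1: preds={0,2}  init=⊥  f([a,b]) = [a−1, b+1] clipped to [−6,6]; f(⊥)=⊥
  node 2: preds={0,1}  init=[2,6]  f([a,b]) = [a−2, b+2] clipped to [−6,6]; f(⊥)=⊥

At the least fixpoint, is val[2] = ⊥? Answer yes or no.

Worklist (10 pops):
  #1 pop 0: in=[2,6] → [1,6] (was ⊥); enqueue []
  #2 pop 1: in=[1,6] → [0,6] (was ⊥); enqueue [0]
  #3 pop 2: in=[0,6] → [-2,6] (was [2,6]); enqueue [1]
  #4 pop 0: in=[-2,6] → [-3,6] (was [1,6]); enqueue [2]
  #5 pop 1: in=[-3,6] → [-4,6] (was [0,6]); enqueue [0]
  #6 pop 2: in=[-4,6] → [-6,6] (was [-2,6]); enqueue [1]
  #7 pop 0: in=[-6,6] → [-6,6] (was [-3,6]); enqueue [2]
  #8 pop 1: in=[-6,6] → [-6,6] (was [-4,6]); enqueue [0]
  #9 pop 2: in=[-6,6] → [-6,6] (no change)
  #10 pop 0: in=[-6,6] → [-6,6] (no change)

Fixpoint:
  val[0] = [-6,6]
  val[1] = [-6,6]
  val[2] = [-6,6]

no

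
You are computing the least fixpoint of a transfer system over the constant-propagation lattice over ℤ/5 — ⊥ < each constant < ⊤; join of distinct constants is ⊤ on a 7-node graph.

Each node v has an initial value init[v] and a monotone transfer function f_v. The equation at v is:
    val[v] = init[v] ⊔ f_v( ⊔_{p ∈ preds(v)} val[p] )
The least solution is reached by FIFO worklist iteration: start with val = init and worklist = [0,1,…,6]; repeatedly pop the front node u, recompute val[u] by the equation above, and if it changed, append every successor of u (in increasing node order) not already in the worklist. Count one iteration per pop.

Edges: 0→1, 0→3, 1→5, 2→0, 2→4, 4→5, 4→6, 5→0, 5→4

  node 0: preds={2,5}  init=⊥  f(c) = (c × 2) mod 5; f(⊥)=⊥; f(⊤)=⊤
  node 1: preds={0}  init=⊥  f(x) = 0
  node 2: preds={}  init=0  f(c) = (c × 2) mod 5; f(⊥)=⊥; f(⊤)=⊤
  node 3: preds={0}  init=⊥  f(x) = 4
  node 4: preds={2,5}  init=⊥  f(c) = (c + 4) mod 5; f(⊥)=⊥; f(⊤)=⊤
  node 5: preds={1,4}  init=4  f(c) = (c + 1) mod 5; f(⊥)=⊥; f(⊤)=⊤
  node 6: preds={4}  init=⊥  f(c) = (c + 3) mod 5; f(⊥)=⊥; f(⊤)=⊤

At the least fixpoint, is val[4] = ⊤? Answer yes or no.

Worklist (9 pops):
  #1 pop 0: in=⊤ → ⊤ (was ⊥); enqueue []
  #2 pop 1: in=⊤ → 0 (was ⊥); enqueue []
  #3 pop 2: in=⊥ → 0 (no change)
  #4 pop 3: in=⊤ → 4 (was ⊥); enqueue []
  #5 pop 4: in=⊤ → ⊤ (was ⊥); enqueue []
  #6 pop 5: in=⊤ → ⊤ (was 4); enqueue [0,4]
  #7 pop 6: in=⊤ → ⊤ (was ⊥); enqueue []
  #8 pop 0: in=⊤ → ⊤ (no change)
  #9 pop 4: in=⊤ → ⊤ (no change)

Fixpoint:
  val[0] = ⊤
  val[1] = 0
  val[2] = 0
  val[3] = 4
  val[4] = ⊤
  val[5] = ⊤
  val[6] = ⊤

yes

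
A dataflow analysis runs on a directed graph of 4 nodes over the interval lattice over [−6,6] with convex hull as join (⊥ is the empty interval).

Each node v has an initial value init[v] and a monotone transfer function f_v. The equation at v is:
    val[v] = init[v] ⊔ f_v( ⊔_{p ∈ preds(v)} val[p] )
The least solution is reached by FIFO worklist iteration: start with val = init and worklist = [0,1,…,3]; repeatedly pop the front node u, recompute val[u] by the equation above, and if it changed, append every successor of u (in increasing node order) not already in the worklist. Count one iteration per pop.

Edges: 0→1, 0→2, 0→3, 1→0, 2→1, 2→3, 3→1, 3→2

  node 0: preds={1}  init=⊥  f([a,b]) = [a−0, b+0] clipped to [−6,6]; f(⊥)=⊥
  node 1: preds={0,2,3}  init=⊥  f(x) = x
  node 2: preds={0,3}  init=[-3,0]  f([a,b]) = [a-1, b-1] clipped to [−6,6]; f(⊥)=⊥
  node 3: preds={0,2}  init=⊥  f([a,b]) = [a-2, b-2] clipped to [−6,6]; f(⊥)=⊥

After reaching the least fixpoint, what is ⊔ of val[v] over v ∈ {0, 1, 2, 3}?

[-6,0]

Trace (16 dequeues):
  [1] u=0 | in ⊥ | out ⊥ | ==
  [2] u=1 | in [-3,0] | out [-3,0] | prev ⊥ | push {0}
  [3] u=2 | in ⊥ | out [-3,0] | ==
  [4] u=3 | in [-3,0] | out [-5,-2] | prev ⊥ | push {1,2}
  [5] u=0 | in [-3,0] | out [-3,0] | prev ⊥ | push {3}
  [6] u=1 | in [-5,0] | out [-5,0] | prev [-3,0] | push {0}
  [7] u=2 | in [-5,0] | out [-6,0] | prev [-3,0] | push {1}
  [8] u=3 | in [-6,0] | out [-6,-2] | prev [-5,-2] | push {2}
  [9] u=0 | in [-5,0] | out [-5,0] | prev [-3,0] | push {3}
  [10] u=1 | in [-6,0] | out [-6,0] | prev [-5,0] | push {0}
  [11] u=2 | in [-6,0] | out [-6,0] | ==
  [12] u=3 | in [-6,0] | out [-6,-2] | ==
  [13] u=0 | in [-6,0] | out [-6,0] | prev [-5,0] | push {1,2,3}
  [14] u=1 | in [-6,0] | out [-6,0] | ==
  [15] u=2 | in [-6,0] | out [-6,0] | ==
  [16] u=3 | in [-6,0] | out [-6,-2] | ==

Converged values:
  [0] [-6,0]
  [1] [-6,0]
  [2] [-6,0]
  [3] [-6,-2]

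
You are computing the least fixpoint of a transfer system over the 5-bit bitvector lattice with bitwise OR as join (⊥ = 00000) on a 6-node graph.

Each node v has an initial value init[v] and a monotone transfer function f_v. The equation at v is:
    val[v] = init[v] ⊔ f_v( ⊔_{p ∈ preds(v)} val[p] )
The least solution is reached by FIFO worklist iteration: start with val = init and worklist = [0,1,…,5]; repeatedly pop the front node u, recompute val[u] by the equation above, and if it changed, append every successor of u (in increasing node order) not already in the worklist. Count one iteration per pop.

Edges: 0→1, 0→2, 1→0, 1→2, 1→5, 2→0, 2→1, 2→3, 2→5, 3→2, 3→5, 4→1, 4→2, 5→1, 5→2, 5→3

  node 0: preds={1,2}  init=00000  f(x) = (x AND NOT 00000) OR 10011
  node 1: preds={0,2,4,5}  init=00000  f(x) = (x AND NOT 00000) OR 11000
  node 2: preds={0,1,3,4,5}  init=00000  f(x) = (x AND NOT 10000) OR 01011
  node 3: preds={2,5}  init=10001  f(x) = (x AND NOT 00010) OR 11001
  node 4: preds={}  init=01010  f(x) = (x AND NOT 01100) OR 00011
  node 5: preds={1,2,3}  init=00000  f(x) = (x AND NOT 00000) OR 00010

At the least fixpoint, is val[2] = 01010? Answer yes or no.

no

Trace (10 dequeues):
  [1] u=0 | in 00000 | out 10011 | prev 00000 | push {}
  [2] u=1 | in 11011 | out 11011 | prev 00000 | push {0}
  [3] u=2 | in 11011 | out 01011 | prev 00000 | push {1}
  [4] u=3 | in 01011 | out 11001 | prev 10001 | push {2}
  [5] u=4 | in 00000 | out 01011 | prev 01010 | push {}
  [6] u=5 | in 11011 | out 11011 | prev 00000 | push {3}
  [7] u=0 | in 11011 | out 11011 | prev 10011 | push {}
  [8] u=1 | in 11011 | out 11011 | ==
  [9] u=2 | in 11011 | out 01011 | ==
  [10] u=3 | in 11011 | out 11001 | ==

Converged values:
  [0] 11011
  [1] 11011
  [2] 01011
  [3] 11001
  [4] 01011
  [5] 11011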